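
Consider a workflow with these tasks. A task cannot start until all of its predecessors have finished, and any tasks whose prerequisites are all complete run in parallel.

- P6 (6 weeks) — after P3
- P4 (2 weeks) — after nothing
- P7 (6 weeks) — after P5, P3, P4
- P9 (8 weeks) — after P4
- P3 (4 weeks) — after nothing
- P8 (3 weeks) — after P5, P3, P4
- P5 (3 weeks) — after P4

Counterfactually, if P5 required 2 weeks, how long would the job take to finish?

10

Critical path before the change: P4→P5→P7 = 2+3+6 = 11 giving 11 weeks.
P5 lies on that path, so at 2 weeks the path becomes 10 weeks.
New critical path: P3→P6 = 4+6 = 10 ⇒ 10 weeks.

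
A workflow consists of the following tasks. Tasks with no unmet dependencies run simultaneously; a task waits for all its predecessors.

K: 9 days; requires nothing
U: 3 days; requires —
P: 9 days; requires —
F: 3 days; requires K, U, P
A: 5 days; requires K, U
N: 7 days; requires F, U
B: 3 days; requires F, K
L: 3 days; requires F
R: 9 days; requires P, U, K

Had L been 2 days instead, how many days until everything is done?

19

Critical path before the change: K→F→N = 9+3+7 = 19 giving 19 days.
The longest path through L is only 15 days, so L has float 4.
The critical path is still K→F→N; finish is now 19 days.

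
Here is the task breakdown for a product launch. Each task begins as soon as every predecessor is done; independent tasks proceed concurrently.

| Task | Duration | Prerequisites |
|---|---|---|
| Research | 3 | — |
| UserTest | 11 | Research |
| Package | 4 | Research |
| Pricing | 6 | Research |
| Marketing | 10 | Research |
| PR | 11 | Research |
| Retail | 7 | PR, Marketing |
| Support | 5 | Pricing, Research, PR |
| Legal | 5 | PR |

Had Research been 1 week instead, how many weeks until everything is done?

Baseline: Research→PR→Retail = 3+11+7 = 21 → 21 weeks.
Since Research is critical, the -2 change carries straight to that chain (now 19 weeks).
The critical path is still Research→PR→Retail; finish is now 19 weeks.

19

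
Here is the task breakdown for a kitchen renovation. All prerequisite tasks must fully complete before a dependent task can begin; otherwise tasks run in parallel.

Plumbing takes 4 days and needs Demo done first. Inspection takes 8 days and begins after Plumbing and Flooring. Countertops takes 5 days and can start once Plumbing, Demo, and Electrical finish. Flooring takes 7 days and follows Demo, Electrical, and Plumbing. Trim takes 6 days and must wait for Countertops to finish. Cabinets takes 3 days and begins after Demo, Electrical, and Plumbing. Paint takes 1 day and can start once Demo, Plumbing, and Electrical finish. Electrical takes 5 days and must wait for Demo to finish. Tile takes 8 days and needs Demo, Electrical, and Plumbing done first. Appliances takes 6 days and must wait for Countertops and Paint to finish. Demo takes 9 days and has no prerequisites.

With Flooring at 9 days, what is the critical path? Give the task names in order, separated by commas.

Demo, Electrical, Flooring, Inspection

Baseline: Demo→Electrical→Flooring→Inspection = 9+5+7+8 = 29 → 29 days.
Since Flooring is critical, the +2 change carries straight to that chain (now 31 days).
The critical path is still Demo→Electrical→Flooring→Inspection; finish is now 31 days.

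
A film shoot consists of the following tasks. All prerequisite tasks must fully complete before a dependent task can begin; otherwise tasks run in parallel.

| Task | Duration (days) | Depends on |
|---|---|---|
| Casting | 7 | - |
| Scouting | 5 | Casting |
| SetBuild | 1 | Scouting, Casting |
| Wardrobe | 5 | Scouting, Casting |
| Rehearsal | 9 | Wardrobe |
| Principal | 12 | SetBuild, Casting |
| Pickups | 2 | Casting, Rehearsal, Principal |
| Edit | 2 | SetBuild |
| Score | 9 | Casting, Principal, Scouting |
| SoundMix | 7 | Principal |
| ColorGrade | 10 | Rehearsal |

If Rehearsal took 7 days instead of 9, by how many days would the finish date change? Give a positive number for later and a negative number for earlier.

Baseline: Casting→Scouting→Wardrobe→Rehearsal→ColorGrade = 7+5+5+9+10 = 36 → 36 days.
Since Rehearsal is critical, the -2 change carries straight to that chain (now 34 days).
The binding chain switches to Casting→Scouting→SetBuild→Principal→Score = 7+5+1+12+9 = 34; finish 34 days.
Change in finish: 34 − 36 = -2 days.

-2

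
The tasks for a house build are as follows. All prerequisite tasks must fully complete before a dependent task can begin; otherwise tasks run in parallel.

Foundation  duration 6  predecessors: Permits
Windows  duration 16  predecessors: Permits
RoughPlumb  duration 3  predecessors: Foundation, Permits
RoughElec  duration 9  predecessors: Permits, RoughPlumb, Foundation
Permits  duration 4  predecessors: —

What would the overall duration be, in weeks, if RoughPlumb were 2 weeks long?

As given, the longest chain is Permits→Foundation→RoughPlumb→RoughElec = 4+6+3+9 = 22, so the finish is 22 weeks.
Since RoughPlumb is critical, the -1 change carries straight to that chain (now 21 weeks).
No other chain overtakes it, so the finish is 21 weeks.

21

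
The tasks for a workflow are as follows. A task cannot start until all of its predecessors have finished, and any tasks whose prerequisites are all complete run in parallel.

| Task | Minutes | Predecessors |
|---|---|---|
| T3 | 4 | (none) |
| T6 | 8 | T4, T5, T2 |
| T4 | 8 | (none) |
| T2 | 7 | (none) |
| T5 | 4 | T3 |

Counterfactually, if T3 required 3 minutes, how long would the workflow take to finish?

16

Baseline: T3→T5→T6 = 4+4+8 = 16 → 16 minutes.
Since T3 is critical, the -1 change carries straight to that chain (now 15 minutes).
Now T4→T6 = 8+8 = 16 is longest, so the finish becomes 16 minutes.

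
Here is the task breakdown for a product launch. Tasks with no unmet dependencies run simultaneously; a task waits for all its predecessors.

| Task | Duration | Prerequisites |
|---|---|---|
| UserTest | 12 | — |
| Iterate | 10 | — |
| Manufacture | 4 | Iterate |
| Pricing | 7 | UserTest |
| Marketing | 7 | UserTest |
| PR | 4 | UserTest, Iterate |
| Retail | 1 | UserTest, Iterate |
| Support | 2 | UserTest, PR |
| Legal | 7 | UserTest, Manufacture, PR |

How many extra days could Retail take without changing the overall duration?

The longest chain is UserTest→PR→Legal = 12+4+7 = 23; overall finish 23 days.
Longest path through Retail: 13 days (earliest finish 13, latest finish 23).
Slack of Retail = 22 − 12 = 10 days.

10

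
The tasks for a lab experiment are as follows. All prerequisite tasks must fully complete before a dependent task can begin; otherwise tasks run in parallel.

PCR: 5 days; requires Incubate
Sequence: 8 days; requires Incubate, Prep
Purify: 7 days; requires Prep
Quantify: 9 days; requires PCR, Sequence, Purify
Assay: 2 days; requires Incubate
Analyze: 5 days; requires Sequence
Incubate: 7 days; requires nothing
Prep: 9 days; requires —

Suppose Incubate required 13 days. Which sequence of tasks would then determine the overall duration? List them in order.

Incubate, Sequence, Quantify

Critical path before the change: Prep→Sequence→Quantify = 9+8+9 = 26 giving 26 days.
Incubate is off the critical path — its longest chain is 24 days, giving 2 of slack.
Now Incubate→Sequence→Quantify = 13+8+9 = 30 is longest, so the finish becomes 30 days.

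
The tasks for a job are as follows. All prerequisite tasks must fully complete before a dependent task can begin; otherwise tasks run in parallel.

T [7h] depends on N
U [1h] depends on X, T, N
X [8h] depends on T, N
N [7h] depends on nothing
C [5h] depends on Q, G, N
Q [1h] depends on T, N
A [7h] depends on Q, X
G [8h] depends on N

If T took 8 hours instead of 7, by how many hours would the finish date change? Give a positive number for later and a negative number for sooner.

As given, the longest chain is N→T→X→A = 7+7+8+7 = 29, so the finish is 29 hours.
Since T is critical, the +1 change carries straight to that chain (now 30 hours).
No other chain overtakes it, so the finish is 30 hours.
Change in finish: 30 − 29 = +1 hours.

1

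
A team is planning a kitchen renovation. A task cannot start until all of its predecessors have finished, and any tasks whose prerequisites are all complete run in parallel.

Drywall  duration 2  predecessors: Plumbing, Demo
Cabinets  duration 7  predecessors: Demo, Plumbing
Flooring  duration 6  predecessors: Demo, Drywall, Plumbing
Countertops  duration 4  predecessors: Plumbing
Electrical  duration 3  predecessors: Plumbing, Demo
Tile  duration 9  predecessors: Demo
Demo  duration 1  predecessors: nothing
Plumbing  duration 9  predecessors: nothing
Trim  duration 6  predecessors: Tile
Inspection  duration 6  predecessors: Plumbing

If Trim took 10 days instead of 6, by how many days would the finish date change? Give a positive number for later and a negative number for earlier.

3

Critical path before the change: Plumbing→Drywall→Flooring = 9+2+6 = 17 giving 17 days.
The longest path through Trim is only 16 days, so Trim has float 1.
Now Demo→Tile→Trim = 1+9+10 = 20 is longest, so the finish becomes 20 days.
Change in finish: 20 − 17 = +3 days.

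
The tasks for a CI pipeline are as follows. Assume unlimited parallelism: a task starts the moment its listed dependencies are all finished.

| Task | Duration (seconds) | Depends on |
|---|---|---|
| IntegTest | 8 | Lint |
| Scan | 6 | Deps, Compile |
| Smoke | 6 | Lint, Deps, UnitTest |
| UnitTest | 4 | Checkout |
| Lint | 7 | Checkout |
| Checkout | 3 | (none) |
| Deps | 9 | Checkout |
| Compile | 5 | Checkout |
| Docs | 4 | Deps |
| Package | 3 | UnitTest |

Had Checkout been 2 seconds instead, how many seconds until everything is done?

17

Critical path before the change: Checkout→Deps→Scan = 3+9+6 = 18 giving 18 seconds.
Checkout is on the critical path; changing it to 2 makes that path 17 seconds.
That remains the longest chain; total 17 seconds.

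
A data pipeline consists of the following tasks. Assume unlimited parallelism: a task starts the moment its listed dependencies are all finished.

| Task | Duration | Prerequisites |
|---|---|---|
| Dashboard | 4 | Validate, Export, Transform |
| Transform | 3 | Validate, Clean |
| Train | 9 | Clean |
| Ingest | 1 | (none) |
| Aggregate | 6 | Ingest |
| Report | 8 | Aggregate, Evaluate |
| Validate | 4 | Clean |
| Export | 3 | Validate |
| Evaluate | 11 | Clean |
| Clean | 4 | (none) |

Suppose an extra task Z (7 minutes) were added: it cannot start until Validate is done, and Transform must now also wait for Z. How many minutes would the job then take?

Originally the job takes 23 minutes.
With Z inserted, Transform now waits for max(Validate, Clean, Z).
New critical path: Clean→Evaluate→Report = 4+11+8 = 23 ⇒ 23 minutes.

23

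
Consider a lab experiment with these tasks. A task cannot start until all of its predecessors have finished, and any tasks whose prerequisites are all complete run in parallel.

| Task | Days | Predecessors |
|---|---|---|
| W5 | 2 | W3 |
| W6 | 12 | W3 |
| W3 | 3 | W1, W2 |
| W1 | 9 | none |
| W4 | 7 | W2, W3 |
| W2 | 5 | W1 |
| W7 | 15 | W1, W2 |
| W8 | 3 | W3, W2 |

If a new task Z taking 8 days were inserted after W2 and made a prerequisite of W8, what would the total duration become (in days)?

Originally the schedule takes 29 days.
With Z inserted, W8 now waits for max(W3, W2, Z).
New critical path: W1→W2→W3→W6 = 9+5+3+12 = 29 ⇒ 29 days.

29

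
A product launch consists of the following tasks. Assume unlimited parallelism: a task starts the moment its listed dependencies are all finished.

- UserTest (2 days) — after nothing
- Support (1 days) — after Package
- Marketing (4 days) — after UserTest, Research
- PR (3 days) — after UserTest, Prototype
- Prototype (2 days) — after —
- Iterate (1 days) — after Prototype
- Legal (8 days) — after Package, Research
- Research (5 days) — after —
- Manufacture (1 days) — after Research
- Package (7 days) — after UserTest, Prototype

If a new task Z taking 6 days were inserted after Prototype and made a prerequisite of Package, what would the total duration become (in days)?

Originally the product launch takes 17 days.
With Z inserted, Package now waits for max(UserTest, Prototype, Z).
New critical path: Prototype→Z→Package→Legal = 2+6+7+8 = 23 ⇒ 23 days.

23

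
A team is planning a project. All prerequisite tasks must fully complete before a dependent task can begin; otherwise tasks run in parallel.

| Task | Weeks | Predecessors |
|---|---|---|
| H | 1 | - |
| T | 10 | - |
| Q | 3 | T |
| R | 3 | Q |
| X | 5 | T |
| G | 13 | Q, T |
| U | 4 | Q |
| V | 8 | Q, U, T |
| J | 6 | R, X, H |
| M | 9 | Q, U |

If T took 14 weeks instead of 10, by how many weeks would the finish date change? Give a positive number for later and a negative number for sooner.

Actual critical path: T→Q→G = 10+3+13 = 26 ⇒ 26 weeks.
T lies on that path, so at 14 weeks the path becomes 30 weeks.
The critical path is still T→Q→G; finish is now 30 weeks.
Change in finish: 30 − 26 = +4 weeks.

4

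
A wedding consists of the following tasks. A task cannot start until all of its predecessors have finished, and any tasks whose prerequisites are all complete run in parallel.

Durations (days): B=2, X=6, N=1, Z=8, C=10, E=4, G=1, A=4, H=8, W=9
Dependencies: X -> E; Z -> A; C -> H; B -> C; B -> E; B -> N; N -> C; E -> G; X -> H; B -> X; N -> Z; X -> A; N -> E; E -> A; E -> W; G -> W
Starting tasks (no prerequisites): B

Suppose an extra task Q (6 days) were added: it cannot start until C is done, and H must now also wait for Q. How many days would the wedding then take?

Originally the wedding takes 22 days.
With Q inserted, H now waits for max(X, C, Q).
New critical path: B→N→C→Q→H = 2+1+10+6+8 = 27 ⇒ 27 days.

27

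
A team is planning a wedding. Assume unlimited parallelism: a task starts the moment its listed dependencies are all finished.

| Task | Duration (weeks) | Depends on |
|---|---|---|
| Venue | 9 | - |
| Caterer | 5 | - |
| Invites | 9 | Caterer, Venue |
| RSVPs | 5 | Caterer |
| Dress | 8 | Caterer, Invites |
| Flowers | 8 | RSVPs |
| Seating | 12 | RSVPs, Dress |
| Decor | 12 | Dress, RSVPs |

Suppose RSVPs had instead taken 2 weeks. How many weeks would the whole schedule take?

As given, the longest chain is Venue→Invites→Dress→Seating = 9+9+8+12 = 38, so the finish is 38 weeks.
RSVPs is off the critical path — its longest chain is 22 weeks, giving 16 of slack.
The critical path is still Venue→Invites→Dress→Seating; finish is now 38 weeks.

38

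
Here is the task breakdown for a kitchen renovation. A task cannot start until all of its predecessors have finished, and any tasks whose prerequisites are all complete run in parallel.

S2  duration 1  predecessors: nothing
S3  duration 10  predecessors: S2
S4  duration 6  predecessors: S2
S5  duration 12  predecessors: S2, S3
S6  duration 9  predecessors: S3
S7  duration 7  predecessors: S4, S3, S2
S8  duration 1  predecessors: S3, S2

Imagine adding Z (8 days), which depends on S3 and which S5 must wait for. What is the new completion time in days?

Originally the job takes 23 days.
With Z inserted, S5 now waits for max(S2, S3, Z).
New critical path: S2→S3→Z→S5 = 1+10+8+12 = 31 ⇒ 31 days.

31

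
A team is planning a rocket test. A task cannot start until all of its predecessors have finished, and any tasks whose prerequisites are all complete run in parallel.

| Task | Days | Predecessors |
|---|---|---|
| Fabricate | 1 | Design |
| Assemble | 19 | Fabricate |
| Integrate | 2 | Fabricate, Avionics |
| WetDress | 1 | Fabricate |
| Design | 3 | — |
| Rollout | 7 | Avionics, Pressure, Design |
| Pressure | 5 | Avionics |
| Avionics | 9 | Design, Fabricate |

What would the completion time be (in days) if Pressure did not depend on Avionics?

23

With the dependency in place, Design→Fabricate→Avionics→Pressure→Rollout = 3+1+9+5+7 = 25 sets the finish at 25 days.
Without Avionics→Pressure, Pressure's earliest start moves from 13 to 0.
After: Design→Fabricate→Assemble = 3+1+19 = 23 → 23 days.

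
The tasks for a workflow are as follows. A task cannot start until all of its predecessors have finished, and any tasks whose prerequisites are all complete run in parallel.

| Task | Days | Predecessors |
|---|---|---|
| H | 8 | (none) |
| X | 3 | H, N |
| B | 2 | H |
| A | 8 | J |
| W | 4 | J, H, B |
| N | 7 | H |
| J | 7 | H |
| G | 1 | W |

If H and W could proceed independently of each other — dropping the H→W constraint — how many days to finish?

23

Before: longest chain H→J→A = 8+7+8 = 23, finish 23.
Dropping H→W doesn't change W's earliest start (15); another predecessor still binds.
The longest chain is now H→J→A = 8+7+8 = 23, so the schedule takes 23 days.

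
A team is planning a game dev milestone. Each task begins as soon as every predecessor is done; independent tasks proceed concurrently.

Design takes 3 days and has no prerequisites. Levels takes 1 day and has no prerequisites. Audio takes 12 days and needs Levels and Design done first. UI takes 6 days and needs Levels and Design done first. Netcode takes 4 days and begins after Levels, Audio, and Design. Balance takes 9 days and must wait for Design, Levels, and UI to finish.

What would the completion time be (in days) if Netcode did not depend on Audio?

Before: longest chain Design→Audio→Netcode = 3+12+4 = 19, finish 19.
Without Audio→Netcode, Netcode's earliest start moves from 15 to 3.
After: Design→UI→Balance = 3+6+9 = 18 → 18 days.

18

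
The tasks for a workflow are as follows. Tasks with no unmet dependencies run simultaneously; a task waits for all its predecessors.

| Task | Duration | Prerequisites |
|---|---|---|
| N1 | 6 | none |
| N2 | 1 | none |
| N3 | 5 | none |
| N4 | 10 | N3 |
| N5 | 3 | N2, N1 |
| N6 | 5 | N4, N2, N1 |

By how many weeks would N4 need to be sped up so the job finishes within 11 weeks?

Current finish: 20 weeks; target: 11.
N4 is on every critical path, so each week cut from N4 cuts the finish by one (this holds down to a finish of 11).
Need 20 − 11 = 9 weeks off N4 → N4 becomes 1 week, finish becomes 11.

9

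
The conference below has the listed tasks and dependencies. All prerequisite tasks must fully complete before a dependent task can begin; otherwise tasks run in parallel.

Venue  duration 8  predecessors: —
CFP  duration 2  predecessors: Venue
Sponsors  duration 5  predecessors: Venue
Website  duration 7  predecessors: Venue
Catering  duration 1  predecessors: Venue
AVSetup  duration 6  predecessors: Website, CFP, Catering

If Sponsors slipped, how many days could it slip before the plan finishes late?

Critical path: Venue→Website→AVSetup = 8+7+6 = 21, so the finish is 21 days.
The longest chain containing Sponsors totals 13 days.
Slack of Sponsors = 16 − 8 = 8 days.

8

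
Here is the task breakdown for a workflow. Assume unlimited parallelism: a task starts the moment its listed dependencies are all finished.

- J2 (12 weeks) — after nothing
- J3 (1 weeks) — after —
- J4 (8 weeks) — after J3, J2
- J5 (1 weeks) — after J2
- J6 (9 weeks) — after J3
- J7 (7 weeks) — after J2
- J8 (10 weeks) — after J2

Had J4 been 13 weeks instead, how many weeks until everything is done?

25

Baseline: J2→J8 = 12+10 = 22 → 22 weeks.
J4 is off the critical path — its longest chain is 20 weeks, giving 2 of slack.
New critical path: J2→J4 = 12+13 = 25 ⇒ 25 weeks.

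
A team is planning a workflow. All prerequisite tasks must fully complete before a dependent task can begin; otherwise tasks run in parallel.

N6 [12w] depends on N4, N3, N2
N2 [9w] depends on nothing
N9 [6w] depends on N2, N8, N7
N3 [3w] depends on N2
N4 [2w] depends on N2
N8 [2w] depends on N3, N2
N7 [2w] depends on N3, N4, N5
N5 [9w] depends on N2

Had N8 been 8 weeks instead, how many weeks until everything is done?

26

Actual critical path: N2→N5→N7→N9 = 9+9+2+6 = 26 ⇒ 26 weeks.
N8 has 6 weeks of float (longest path through it is 20).
The binding chain switches to N2→N3→N8→N9 = 9+3+8+6 = 26; finish 26 weeks.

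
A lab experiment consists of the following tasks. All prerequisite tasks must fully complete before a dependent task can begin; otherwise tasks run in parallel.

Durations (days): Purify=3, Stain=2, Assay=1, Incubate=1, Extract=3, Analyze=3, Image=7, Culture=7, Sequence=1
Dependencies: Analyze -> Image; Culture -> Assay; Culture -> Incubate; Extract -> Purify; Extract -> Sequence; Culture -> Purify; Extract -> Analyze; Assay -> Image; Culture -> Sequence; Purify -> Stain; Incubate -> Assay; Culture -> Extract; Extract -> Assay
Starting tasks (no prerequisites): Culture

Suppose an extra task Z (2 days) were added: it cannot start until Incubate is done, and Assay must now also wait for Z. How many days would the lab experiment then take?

20

Originally the lab experiment takes 20 days.
With Z inserted, Assay now waits for max(Incubate, Culture, Extract, Z).
New critical path: Culture→Extract→Analyze→Image = 7+3+3+7 = 20 ⇒ 20 days.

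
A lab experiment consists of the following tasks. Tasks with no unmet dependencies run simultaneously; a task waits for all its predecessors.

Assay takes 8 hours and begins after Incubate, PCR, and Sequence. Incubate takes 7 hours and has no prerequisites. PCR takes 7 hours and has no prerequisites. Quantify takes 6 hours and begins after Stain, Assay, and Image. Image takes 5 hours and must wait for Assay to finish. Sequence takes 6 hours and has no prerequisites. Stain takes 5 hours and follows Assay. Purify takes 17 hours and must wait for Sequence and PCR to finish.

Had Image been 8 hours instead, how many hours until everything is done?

29

Critical path before the change: Incubate→Assay→Image→Quantify = 7+8+5+6 = 26 giving 26 hours.
Image is on the critical path; changing it to 8 makes that path 29 hours.
No other chain overtakes it, so the finish is 29 hours.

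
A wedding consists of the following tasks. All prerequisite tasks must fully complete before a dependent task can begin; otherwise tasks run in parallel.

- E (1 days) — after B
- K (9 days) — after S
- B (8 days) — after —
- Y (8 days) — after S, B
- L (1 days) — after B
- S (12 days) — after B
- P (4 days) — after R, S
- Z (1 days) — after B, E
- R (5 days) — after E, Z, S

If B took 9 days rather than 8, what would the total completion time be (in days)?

30

The binding path is B→S→R→P = 8+12+5+4 = 29; finish at 29 days.
B is on the critical path; changing it to 9 makes that path 30 days.
No other chain overtakes it, so the finish is 30 days.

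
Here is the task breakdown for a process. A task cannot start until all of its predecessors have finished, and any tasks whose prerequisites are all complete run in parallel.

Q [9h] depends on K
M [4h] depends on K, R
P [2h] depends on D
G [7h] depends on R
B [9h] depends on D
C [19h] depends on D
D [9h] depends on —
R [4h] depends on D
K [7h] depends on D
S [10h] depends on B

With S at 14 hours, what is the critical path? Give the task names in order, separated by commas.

Actual critical path: D→B→S = 9+9+10 = 28 ⇒ 28 hours.
S is on the critical path; changing it to 14 makes that path 32 hours.
That remains the longest chain; total 32 hours.

D, B, S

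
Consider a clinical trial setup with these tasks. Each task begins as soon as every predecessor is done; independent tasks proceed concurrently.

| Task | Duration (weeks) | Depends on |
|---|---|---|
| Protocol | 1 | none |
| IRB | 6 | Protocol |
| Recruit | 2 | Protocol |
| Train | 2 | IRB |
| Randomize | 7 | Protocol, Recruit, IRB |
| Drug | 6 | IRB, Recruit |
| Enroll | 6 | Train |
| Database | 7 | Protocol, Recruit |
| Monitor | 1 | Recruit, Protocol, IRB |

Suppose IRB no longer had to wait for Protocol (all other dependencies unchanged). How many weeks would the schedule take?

14

With the dependency in place, Protocol→IRB→Train→Enroll = 1+6+2+6 = 15 sets the finish at 15 weeks.
Without Protocol→IRB, IRB's earliest start moves from 1 to 0.
After: IRB→Train→Enroll = 6+2+6 = 14 → 14 weeks.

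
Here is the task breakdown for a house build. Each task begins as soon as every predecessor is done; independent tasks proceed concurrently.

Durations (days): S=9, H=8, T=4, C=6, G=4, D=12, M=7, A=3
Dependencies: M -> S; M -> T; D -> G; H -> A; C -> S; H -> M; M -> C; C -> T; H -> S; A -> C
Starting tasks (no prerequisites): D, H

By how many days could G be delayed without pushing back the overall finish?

The longest chain is H→M→C→S = 8+7+6+9 = 30; overall finish 30 days.
G finishes as early as 16 and must finish by 30.
So G can slip 30 − 16 = 14 days.

14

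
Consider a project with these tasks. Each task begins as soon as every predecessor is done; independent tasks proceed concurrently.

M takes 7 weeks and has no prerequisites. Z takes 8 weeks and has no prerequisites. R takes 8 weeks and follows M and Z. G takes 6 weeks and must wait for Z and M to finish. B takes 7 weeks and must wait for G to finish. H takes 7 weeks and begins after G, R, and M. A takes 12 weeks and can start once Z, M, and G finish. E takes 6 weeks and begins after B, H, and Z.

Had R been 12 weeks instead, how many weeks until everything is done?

33

As given, the longest chain is Z→R→H→E = 8+8+7+6 = 29, so the finish is 29 weeks.
Since R is critical, the +4 change carries straight to that chain (now 33 weeks).
That remains the longest chain; total 33 weeks.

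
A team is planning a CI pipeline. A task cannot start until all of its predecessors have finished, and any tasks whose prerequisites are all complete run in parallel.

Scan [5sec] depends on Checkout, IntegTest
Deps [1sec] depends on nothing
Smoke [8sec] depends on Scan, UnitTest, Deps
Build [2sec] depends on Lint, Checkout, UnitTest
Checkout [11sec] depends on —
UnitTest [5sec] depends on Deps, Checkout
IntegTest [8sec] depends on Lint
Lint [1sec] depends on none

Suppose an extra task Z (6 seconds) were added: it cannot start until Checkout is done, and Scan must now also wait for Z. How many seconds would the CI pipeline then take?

30

Originally the CI pipeline takes 24 seconds.
With Z inserted, Scan now waits for max(Checkout, IntegTest, Z).
New critical path: Checkout→Z→Scan→Smoke = 11+6+5+8 = 30 ⇒ 30 seconds.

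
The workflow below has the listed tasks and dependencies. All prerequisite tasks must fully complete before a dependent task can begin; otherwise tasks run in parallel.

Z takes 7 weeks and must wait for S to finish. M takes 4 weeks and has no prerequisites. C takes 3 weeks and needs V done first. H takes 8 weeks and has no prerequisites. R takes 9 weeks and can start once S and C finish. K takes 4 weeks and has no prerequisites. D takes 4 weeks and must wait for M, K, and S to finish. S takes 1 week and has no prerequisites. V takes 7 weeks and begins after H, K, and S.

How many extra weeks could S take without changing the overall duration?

7

H→V→C→R = 8+7+3+9 = 27 sets the makespan at 27 weeks.
Longest path through S: 20 weeks (earliest finish 1, latest finish 8).
Float = 27 − 20 = 7.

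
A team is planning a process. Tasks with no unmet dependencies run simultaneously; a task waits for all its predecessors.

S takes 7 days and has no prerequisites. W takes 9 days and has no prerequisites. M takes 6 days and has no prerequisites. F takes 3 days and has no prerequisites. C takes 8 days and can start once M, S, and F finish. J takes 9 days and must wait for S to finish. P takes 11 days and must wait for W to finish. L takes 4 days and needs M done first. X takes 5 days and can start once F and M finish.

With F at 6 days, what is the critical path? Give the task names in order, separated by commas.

W, P

Baseline: W→P = 9+11 = 20 → 20 days.
F has 9 days of float (longest path through it is 11).
The critical path is still W→P; finish is now 20 days.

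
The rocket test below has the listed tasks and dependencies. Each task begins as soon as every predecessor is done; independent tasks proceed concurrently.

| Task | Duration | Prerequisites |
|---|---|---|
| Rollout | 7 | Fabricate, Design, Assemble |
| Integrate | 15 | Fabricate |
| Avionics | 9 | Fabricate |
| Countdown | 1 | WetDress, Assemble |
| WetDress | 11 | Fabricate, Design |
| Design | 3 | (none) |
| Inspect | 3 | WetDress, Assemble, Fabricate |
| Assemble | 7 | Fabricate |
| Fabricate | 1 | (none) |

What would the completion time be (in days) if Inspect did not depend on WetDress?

16

Before: longest chain Design→WetDress→Inspect = 3+11+3 = 17, finish 17.
Without WetDress→Inspect, Inspect's earliest start moves from 14 to 8.
New critical path: Fabricate→Integrate = 1+15 = 16 ⇒ 16 days.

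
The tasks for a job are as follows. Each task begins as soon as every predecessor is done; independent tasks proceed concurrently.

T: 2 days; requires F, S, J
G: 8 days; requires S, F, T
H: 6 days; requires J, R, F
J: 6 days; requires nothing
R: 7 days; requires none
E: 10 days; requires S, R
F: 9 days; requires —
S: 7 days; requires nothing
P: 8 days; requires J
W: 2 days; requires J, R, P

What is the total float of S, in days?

F→T→G = 9+2+8 = 19 sets the makespan at 19 days.
The longest chain containing S totals 17 days.
Float = 19 − 17 = 2.

2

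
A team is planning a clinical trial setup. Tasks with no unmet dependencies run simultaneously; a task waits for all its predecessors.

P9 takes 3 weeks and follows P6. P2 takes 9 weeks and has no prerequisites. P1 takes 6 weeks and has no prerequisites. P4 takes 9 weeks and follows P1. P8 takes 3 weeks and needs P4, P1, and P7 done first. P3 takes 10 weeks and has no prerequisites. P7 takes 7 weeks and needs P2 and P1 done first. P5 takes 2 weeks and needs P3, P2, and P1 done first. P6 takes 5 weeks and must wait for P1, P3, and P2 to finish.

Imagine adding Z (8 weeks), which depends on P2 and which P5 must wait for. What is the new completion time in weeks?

Originally the schedule takes 19 weeks.
With Z inserted, P5 now waits for max(P3, P2, P1, Z).
New critical path: P2→Z→P5 = 9+8+2 = 19 ⇒ 19 weeks.

19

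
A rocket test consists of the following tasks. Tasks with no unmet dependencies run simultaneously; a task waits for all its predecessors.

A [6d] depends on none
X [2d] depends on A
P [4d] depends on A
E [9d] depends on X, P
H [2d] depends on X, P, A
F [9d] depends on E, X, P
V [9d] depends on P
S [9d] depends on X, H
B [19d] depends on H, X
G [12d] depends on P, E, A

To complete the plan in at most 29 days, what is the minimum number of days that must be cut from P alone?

2

Current finish: 31 days; target: 29.
P is on every critical path, so each day cut from P cuts the finish by one (this holds down to a finish of 29).
Need 31 − 29 = 2 days off P → P becomes 2 days, finish becomes 29.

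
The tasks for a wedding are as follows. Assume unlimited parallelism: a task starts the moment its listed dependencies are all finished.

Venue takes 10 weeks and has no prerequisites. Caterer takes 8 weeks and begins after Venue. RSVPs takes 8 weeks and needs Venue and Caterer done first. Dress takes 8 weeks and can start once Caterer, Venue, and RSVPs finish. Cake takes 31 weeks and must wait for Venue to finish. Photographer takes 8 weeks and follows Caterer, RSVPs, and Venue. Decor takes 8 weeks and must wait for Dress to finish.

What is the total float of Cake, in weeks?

1

Critical path: Venue→Caterer→RSVPs→Dress→Decor = 10+8+8+8+8 = 42, so the finish is 42 weeks.
Longest path through Cake: 41 weeks (earliest finish 41, latest finish 42).
Float = 42 − 41 = 1.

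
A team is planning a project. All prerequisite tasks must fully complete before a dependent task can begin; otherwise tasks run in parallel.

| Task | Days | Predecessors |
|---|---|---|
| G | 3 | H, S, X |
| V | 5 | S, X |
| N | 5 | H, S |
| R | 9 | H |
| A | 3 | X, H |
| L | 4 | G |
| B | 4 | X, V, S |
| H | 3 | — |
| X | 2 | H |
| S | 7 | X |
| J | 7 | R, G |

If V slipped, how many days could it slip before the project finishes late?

1

H→X→S→G→J = 3+2+7+3+7 = 22 sets the makespan at 22 days.
V finishes as early as 17 and must finish by 18.
So V can slip 18 − 17 = 1 day.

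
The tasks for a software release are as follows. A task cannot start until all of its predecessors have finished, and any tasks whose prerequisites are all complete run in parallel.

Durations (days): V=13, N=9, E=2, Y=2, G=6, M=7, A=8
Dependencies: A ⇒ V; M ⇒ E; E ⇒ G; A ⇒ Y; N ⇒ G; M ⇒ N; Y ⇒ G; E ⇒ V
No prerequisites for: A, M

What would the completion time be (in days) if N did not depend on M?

22

Before: longest chain M→N→G = 7+9+6 = 22, finish 22.
Without M→N, N's earliest start moves from 7 to 0.
After: M→E→V = 7+2+13 = 22 → 22 days.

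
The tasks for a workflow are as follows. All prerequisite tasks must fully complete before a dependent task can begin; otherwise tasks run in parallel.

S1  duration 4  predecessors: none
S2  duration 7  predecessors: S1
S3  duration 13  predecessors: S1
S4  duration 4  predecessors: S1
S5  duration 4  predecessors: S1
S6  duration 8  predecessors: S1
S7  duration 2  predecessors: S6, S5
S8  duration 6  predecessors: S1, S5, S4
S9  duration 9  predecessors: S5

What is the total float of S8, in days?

3

The longest chain is S1→S3 = 4+13 = 17; overall finish 17 days.
S8 finishes as early as 14 and must finish by 17.
Slack of S8 = 11 − 8 = 3 days.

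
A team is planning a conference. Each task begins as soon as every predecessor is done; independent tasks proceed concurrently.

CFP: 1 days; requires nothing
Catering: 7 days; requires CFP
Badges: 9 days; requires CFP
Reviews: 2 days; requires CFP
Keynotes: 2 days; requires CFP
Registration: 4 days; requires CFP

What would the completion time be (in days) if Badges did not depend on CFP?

Before: longest chain CFP→Badges = 1+9 = 10, finish 10.
Without CFP→Badges, Badges's earliest start moves from 1 to 0.
New critical path: Badges = 9 = 9 ⇒ 9 days.

9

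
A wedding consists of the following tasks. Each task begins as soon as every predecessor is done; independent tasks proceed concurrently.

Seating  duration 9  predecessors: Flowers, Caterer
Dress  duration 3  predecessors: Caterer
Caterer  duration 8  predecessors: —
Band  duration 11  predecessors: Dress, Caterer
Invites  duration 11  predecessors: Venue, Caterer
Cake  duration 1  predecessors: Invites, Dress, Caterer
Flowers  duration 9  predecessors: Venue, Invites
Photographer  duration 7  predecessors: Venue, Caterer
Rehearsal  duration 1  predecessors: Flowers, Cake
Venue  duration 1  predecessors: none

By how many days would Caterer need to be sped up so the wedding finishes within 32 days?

Current finish: 37 days; target: 32.
Caterer is on every critical path, so each day cut from Caterer cuts the finish by one (this holds down to a finish of 30).
Need 37 − 32 = 5 days off Caterer → Caterer becomes 3 days, finish becomes 32.

5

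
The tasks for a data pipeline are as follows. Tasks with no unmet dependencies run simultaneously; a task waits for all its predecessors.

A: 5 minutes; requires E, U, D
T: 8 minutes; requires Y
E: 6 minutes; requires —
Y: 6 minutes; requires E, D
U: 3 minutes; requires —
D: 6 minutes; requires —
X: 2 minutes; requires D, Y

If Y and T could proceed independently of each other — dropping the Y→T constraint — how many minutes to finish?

With the dependency in place, E→Y→T = 6+6+8 = 20 sets the finish at 20 minutes.
Without Y→T, T's earliest start moves from 12 to 0.
After: E→Y→X = 6+6+2 = 14 → 14 minutes.

14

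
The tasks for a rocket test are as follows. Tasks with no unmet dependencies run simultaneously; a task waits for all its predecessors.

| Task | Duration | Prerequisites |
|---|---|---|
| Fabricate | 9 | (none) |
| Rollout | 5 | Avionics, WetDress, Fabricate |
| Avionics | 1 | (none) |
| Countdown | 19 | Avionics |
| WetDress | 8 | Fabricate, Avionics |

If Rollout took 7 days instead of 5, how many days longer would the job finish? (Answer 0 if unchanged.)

As given, the longest chain is Fabricate→WetDress→Rollout = 9+8+5 = 22, so the finish is 22 days.
Rollout lies on that path, so at 7 days the path becomes 24 days.
The critical path is still Fabricate→WetDress→Rollout; finish is now 24 days.
Change in finish: 24 − 22 = +2 days.

2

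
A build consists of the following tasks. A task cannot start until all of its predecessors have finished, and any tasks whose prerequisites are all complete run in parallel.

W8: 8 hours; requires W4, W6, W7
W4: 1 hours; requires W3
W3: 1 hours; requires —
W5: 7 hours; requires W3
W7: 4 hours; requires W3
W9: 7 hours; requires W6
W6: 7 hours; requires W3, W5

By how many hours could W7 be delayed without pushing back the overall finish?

W3→W5→W6→W8 = 1+7+7+8 = 23 sets the makespan at 23 hours.
Longest path through W7: 13 hours (earliest finish 5, latest finish 15).
Slack of W7 = 11 − 1 = 10 hours.

10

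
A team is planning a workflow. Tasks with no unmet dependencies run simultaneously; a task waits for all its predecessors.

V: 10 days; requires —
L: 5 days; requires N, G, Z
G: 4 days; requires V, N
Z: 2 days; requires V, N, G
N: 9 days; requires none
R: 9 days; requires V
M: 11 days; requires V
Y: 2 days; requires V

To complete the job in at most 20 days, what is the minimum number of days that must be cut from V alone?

1

Current finish: 21 days; target: 20.
V is on every critical path, so each day cut from V cuts the finish by one (this holds down to a finish of 20).
Need 21 − 20 = 1 day off V → V becomes 9 days, finish becomes 20.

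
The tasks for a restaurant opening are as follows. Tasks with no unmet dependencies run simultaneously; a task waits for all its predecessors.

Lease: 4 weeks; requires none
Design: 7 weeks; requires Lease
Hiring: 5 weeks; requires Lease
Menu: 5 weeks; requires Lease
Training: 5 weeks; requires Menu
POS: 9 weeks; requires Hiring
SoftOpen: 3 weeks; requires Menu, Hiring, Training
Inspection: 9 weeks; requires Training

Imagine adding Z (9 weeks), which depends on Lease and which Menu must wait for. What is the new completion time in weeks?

Originally the restaurant opening takes 23 weeks.
With Z inserted, Menu now waits for max(Lease, Z).
New critical path: Lease→Z→Menu→Training→Inspection = 4+9+5+5+9 = 32 ⇒ 32 weeks.

32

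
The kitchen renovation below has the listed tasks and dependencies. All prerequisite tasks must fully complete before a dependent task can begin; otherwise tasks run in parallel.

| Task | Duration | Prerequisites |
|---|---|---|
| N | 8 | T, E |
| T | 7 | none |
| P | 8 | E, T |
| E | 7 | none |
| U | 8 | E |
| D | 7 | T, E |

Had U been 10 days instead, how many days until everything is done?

17

Baseline: E→U = 7+8 = 15 → 15 days.
U lies on that path, so at 10 days the path becomes 17 days.
No other chain overtakes it, so the finish is 17 days.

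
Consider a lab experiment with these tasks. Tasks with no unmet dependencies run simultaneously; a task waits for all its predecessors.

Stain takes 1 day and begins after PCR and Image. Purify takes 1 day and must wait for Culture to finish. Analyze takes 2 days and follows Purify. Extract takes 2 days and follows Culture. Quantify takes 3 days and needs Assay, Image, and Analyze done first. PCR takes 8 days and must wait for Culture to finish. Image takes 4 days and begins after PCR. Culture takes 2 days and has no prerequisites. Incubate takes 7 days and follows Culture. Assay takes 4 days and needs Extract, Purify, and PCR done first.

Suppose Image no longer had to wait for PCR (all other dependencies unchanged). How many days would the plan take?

17

With the dependency in place, Culture→PCR→Assay→Quantify = 2+8+4+3 = 17 sets the finish at 17 days.
Without PCR→Image, Image's earliest start moves from 10 to 0.
The longest chain is now Culture→PCR→Assay→Quantify = 2+8+4+3 = 17, so the plan takes 17 days.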